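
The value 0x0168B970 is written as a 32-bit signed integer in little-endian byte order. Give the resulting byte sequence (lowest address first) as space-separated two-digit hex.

Split into bytes (most-significant first): 01 68 B9 70.
Little-endian: lowest address holds the least-significant byte.
So at ascending addresses the bytes are 70 B9 68 01.

70 B9 68 01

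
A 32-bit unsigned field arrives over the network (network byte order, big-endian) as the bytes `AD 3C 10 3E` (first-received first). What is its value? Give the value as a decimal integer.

Big-endian: lowest address holds the most-significant byte.
The bytes are already most-significant first: 0xAD3C103E.
0xAD3C103E = 2906394686.

2906394686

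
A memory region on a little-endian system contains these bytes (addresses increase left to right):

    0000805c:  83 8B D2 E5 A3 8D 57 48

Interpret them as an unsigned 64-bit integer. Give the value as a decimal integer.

5212790828779604867

In little-endian order the low byte comes first in memory.
Reassemble most-significant byte first: 48 57 8D A3 E5 D2 8B 83 → 0x48578DA3E5D28B83.
0x48578DA3E5D28B83 = 5212790828779604867.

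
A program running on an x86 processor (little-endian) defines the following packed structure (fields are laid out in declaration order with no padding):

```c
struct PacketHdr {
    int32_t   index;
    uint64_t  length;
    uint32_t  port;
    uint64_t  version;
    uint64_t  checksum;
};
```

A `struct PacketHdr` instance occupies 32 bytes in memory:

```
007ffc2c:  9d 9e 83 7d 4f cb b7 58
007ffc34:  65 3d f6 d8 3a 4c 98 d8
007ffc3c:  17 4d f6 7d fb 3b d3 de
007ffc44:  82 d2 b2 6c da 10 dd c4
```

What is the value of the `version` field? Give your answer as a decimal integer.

16056243047842073879

`version` follows `index` (4 B), `length` (8 B), `port` (4 B), so it starts at offset 4 + 8 + 4 = 16 and occupies 8 bytes.
Bytes at offsets 16..23: 17 4D F6 7D FB 3B D3 DE.
Little-endian stores the least-significant byte at the lowest address.
Reassemble most-significant byte first: DE D3 3B FB 7D F6 4D 17 → 0xDED33BFB7DF64D17.
0xDED33BFB7DF64D17 = 16056243047842073879.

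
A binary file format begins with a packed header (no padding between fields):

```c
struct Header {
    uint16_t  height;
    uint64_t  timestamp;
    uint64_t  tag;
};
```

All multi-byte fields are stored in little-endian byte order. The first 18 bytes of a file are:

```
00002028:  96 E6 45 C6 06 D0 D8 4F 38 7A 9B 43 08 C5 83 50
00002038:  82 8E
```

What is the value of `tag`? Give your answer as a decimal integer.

`tag` follows `height` (2 B), `timestamp` (8 B), so it starts at offset 2 + 8 = 10 and occupies 8 bytes.
Bytes at offsets 10..17: 9B 43 08 C5 83 50 82 8E.
Little-endian: lowest address holds the least-significant byte.
Reassemble most-significant byte first: 8E 82 50 83 C5 08 43 9B → 0x8E825083C508439B.
0x8E825083C508439B = 10268858627234743195.

10268858627234743195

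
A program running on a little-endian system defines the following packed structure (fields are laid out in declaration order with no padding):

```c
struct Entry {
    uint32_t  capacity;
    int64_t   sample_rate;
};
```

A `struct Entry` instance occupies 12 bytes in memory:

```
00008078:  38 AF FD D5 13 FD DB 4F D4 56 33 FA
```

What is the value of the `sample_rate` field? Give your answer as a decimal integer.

`sample_rate` follows `capacity` (4 bytes), so it starts at byte offset 4 and occupies 8 bytes.
Bytes at offsets 4..11: 13 FD DB 4F D4 56 33 FA.
Little-endian: lowest address holds the least-significant byte.
Reassemble most-significant byte first: FA 33 56 D4 4F DB FD 13 → 0xFA3356D44FDBFD13.
Top bit is set, so as a signed 64-bit value this is 0xFA3356D44FDBFD13 − 2^64 = -417894870542451437.

-417894870542451437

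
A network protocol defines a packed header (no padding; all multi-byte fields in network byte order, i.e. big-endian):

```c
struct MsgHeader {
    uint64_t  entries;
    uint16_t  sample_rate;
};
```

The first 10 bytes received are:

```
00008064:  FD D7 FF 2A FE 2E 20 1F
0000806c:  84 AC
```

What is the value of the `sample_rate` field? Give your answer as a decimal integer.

33964

`sample_rate` follows `entries` (8 bytes), so it starts at byte offset 8 and occupies 2 bytes.
Bytes at offsets 8..9: 84 AC.
In big-endian order the high byte comes first in memory.
The bytes are already most-significant first: 0x84AC.
0x84AC = 33964.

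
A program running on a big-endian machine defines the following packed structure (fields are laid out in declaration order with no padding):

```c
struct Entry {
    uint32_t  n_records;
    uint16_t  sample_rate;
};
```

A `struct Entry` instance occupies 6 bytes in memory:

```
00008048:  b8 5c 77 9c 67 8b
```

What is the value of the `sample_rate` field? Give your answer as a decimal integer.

`sample_rate` follows `n_records` (4 bytes), so it starts at byte offset 4 and occupies 2 bytes.
Bytes at offsets 4..5: 67 8B.
Big-endian: lowest address holds the most-significant byte.
The bytes are already most-significant first: 0x678B.
0x678B = 26507.

26507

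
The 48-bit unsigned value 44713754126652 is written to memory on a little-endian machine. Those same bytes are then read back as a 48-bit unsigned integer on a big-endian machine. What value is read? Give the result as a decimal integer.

66423527025192

44713754126652 in 48-bit hexadecimal is 0x28AABB6E693C.
Stored little-endian, the bytes at ascending addresses are 3C 69 6E BB AA 28.
Read back as big-endian, the last byte is least significant, giving 0x3C696EBBAA28.
0x3C696EBBAA28 = 66423527025192.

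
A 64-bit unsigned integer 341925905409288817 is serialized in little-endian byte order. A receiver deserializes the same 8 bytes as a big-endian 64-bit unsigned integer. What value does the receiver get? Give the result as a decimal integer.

341925905409288817 in 64-bit hexadecimal is 0x04BEC3CCA36CAA71.
Stored little-endian, the bytes at ascending addresses are 71 AA 6C A3 CC C3 BE 04.
Read back as big-endian, the last byte is least significant, giving 0x71AA6CA3CCC3BE04.
0x71AA6CA3CCC3BE04 = 8190478323097517572.

8190478323097517572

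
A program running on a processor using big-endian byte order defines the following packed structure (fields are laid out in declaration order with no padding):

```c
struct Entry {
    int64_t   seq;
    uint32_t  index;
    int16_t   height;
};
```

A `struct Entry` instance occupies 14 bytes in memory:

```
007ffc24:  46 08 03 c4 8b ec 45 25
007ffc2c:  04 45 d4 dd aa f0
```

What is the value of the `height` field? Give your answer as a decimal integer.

`height` follows `seq` (8 B), `index` (4 B), so it starts at offset 8 + 4 = 12 and occupies 2 bytes.
Bytes at offsets 12..13: AA F0.
Big-endian stores the most-significant byte at the lowest address.
The bytes are already most-significant first: 0xAAF0.
Top bit is set, so as a signed 16-bit value this is 0xAAF0 − 2^16 = -21776.

-21776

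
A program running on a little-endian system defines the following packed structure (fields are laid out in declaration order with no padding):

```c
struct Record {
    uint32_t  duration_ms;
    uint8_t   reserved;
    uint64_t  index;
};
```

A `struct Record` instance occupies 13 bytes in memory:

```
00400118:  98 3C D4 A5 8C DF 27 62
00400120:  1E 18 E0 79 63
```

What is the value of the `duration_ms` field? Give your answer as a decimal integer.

`duration_ms` is the first field, at byte offset 0, occupying 4 bytes.
Bytes at offsets 0..3: 98 3C D4 A5.
Little-endian stores the least-significant byte at the lowest address.
Reassemble most-significant byte first: A5 D4 3C 98 → 0xA5D43C98.
0xA5D43C98 = 2782149784.

2782149784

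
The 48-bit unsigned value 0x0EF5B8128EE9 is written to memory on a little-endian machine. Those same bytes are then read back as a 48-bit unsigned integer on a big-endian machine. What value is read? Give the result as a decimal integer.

Stored little-endian, the bytes at ascending addresses are E9 8E 12 B8 F5 0E.
Read back as big-endian, the last byte is least significant, giving 0xE98E12B8F50E.
0xE98E12B8F50E = 256796408739086.

256796408739086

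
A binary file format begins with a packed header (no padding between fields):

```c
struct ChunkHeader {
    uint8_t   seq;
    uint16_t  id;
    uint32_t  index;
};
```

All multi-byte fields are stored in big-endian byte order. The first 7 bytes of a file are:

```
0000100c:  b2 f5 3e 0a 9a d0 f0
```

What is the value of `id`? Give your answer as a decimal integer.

`id` follows `seq` (1 byte), so it starts at byte offset 1 and occupies 2 bytes.
Bytes at offsets 1..2: F5 3E.
Big-endian stores the most-significant byte at the lowest address.
The bytes are already most-significant first: 0xF53E.
0xF53E = 62782.

62782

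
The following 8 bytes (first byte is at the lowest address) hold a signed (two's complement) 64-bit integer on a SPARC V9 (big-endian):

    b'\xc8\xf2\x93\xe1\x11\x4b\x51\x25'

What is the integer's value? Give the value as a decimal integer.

-3966945726892912347

In big-endian order the high byte comes first in memory.
The bytes are already most-significant first: 0xC8F293E1114B5125.
Top bit is set, so as a signed 64-bit value this is 0xC8F293E1114B5125 − 2^64 = -3966945726892912347.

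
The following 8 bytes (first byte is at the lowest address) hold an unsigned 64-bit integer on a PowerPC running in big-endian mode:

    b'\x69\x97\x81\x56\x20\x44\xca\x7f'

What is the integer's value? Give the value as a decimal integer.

Big-endian stores the most-significant byte at the lowest address.
The bytes are already most-significant first: 0x699781562044CA7F.
0x699781562044CA7F = 7608692302374292095.

7608692302374292095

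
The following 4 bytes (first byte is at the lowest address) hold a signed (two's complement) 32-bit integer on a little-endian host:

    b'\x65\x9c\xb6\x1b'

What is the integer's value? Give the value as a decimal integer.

464952421

Little-endian: lowest address holds the least-significant byte.
Reassemble most-significant byte first: 1B B6 9C 65 → 0x1BB69C65.
0x1BB69C65 = 464952421.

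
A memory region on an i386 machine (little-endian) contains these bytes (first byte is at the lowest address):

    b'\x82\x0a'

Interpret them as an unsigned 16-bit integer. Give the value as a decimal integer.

In little-endian order the low byte comes first in memory.
Reassemble most-significant byte first: 0A 82 → 0x0A82.
0x0A82 = 2690.

2690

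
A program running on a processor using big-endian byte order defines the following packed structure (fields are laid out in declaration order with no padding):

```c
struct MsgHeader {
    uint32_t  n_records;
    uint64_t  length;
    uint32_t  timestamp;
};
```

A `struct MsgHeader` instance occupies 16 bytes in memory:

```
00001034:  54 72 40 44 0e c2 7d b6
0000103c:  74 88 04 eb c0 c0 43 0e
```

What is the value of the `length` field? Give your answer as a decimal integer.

1063550684605449451

`length` follows `n_records` (4 bytes), so it starts at byte offset 4 and occupies 8 bytes.
Bytes at offsets 4..11: 0E C2 7D B6 74 88 04 EB.
In big-endian order the high byte comes first in memory.
The bytes are already most-significant first: 0x0EC27DB6748804EB.
0x0EC27DB6748804EB = 1063550684605449451.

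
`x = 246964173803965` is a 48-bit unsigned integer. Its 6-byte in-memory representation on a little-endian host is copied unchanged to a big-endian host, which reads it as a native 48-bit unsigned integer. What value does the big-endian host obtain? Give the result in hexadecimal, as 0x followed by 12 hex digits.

246964173803965 in 48-bit hexadecimal is 0xE09CD3DA11BD.
Stored little-endian, the bytes at ascending addresses are BD 11 DA D3 9C E0.
Read back as big-endian, the last byte is least significant, giving 0xBD11DAD39CE0.

0xBD11DAD39CE0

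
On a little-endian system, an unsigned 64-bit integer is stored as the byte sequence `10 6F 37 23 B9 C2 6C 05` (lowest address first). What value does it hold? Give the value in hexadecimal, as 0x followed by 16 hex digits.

In little-endian order the low byte comes first in memory.
Reassemble most-significant byte first: 05 6C C2 B9 23 37 6F 10 → 0x056CC2B923376F10.

0x056CC2B923376F10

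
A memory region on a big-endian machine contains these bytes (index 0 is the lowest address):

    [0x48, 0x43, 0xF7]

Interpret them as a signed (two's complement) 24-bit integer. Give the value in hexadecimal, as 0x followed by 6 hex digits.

0x4843F7

Big-endian: lowest address holds the most-significant byte.
The bytes are already most-significant first: 0x4843F7.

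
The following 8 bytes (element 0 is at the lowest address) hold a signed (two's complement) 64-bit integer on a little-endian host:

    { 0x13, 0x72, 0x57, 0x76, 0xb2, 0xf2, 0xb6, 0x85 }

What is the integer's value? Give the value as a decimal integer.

-8811588772600253933

Little-endian stores the least-significant byte at the lowest address.
Reassemble most-significant byte first: 85 B6 F2 B2 76 57 72 13 → 0x85B6F2B276577213.
Top bit is set, so as a signed 64-bit value this is 0x85B6F2B276577213 − 2^64 = -8811588772600253933.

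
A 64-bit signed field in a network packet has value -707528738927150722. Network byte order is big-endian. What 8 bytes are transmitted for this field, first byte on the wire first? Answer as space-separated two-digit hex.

Two's complement of -707528738927150722 in 64 bits: 707528738927150722 = 0x09D1A5A3B0220682; invert → 0xF62E5A5C4FDDF97D; add 1 → 0xF62E5A5C4FDDF97E.
Split into bytes (most-significant first): F6 2E 5A 5C 4F DD F9 7E.
Big-endian: lowest address holds the most-significant byte.
So the memory order matches the most-significant-first order: F6 2E 5A 5C 4F DD F9 7E.

F6 2E 5A 5C 4F DD F9 7E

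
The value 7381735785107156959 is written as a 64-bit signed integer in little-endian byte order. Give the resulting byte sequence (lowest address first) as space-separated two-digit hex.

DF EF 19 21 96 31 71 66

7381735785107156959 in hexadecimal, padded to 64 bits, is 0x667131962119EFDF.
Split into bytes (most-significant first): 66 71 31 96 21 19 EF DF.
Little-endian stores the least-significant byte at the lowest address.
So at ascending addresses the bytes are DF EF 19 21 96 31 71 66.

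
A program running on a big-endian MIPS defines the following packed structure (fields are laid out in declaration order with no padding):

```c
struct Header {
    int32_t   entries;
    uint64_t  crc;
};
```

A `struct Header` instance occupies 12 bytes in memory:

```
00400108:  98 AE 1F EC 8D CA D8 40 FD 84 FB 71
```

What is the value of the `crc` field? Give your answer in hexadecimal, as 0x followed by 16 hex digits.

`crc` follows `entries` (4 bytes), so it starts at byte offset 4 and occupies 8 bytes.
Bytes at offsets 4..11: 8D CA D8 40 FD 84 FB 71.
Big-endian: lowest address holds the most-significant byte.
The bytes are already most-significant first: 0x8DCAD840FD84FB71.

0x8DCAD840FD84FB71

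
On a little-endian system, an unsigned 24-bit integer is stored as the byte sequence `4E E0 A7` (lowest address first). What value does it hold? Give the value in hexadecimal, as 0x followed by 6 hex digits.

0xA7E04E

In little-endian order the low byte comes first in memory.
Reassemble most-significant byte first: A7 E0 4E → 0xA7E04E.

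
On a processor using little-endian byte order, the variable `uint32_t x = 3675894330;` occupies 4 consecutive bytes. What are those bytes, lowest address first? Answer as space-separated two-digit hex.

3A B2 19 DB

3675894330 in hexadecimal, padded to 32 bits, is 0xDB19B23A.
Split into bytes (most-significant first): DB 19 B2 3A.
Little-endian stores the least-significant byte at the lowest address.
So at ascending addresses the bytes are 3A B2 19 DB.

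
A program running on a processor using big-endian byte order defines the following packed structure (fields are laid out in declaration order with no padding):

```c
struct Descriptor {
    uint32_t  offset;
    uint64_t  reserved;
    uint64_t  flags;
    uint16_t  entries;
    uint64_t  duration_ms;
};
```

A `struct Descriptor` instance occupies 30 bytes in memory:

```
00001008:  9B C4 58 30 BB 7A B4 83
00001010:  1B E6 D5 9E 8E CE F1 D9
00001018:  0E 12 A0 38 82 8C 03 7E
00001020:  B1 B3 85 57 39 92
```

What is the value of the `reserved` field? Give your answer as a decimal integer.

13509308507453052318

`reserved` follows `offset` (4 bytes), so it starts at byte offset 4 and occupies 8 bytes.
Bytes at offsets 4..11: BB 7A B4 83 1B E6 D5 9E.
Big-endian stores the most-significant byte at the lowest address.
The bytes are already most-significant first: 0xBB7AB4831BE6D59E.
0xBB7AB4831BE6D59E = 13509308507453052318.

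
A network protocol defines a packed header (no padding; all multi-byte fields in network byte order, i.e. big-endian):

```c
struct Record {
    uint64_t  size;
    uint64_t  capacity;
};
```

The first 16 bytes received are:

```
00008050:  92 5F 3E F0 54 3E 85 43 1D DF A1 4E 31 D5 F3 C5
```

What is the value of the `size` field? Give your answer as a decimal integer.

`size` is the first field, at byte offset 0, occupying 8 bytes.
Bytes at offsets 0..7: 92 5F 3E F0 54 3E 85 43.
Big-endian stores the most-significant byte at the lowest address.
The bytes are already most-significant first: 0x925F3EF0543E8543.
0x925F3EF0543E8543 = 10547218054251447619.

10547218054251447619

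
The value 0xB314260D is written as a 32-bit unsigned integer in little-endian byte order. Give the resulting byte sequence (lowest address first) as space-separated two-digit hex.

0D 26 14 B3

Split into bytes (most-significant first): B3 14 26 0D.
In little-endian order the low byte comes first in memory.
So at ascending addresses the bytes are 0D 26 14 B3.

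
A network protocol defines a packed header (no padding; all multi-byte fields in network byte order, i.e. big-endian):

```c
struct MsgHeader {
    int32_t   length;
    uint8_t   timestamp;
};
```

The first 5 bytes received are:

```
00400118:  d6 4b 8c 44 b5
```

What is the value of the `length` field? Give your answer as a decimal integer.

-699691964

`length` is the first field, at byte offset 0, occupying 4 bytes.
Bytes at offsets 0..3: D6 4B 8C 44.
Big-endian stores the most-significant byte at the lowest address.
The bytes are already most-significant first: 0xD64B8C44.
Top bit is set, so as a signed 32-bit value this is 0xD64B8C44 − 2^32 = -699691964.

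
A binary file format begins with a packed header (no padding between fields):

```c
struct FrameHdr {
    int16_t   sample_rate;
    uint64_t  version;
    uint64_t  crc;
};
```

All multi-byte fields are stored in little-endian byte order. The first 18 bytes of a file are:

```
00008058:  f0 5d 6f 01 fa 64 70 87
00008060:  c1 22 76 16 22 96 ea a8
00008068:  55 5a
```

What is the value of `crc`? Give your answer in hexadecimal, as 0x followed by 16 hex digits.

`crc` follows `sample_rate` (2 B), `version` (8 B), so it starts at offset 2 + 8 = 10 and occupies 8 bytes.
Bytes at offsets 10..17: 76 16 22 96 EA A8 55 5A.
Little-endian stores the least-significant byte at the lowest address.
Reassemble most-significant byte first: 5A 55 A8 EA 96 22 16 76 → 0x5A55A8EA96221676.

0x5A55A8EA96221676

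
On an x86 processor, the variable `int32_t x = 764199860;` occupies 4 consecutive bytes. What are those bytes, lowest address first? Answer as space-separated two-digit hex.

764199860 in hexadecimal, padded to 32 bits, is 0x2D8CC3B4.
Split into bytes (most-significant first): 2D 8C C3 B4.
In little-endian order the low byte comes first in memory.
So at ascending addresses the bytes are B4 C3 8C 2D.

B4 C3 8C 2D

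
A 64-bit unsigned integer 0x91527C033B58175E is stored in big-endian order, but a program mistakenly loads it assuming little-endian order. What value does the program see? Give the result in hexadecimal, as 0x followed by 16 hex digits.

Stored big-endian, the bytes at ascending addresses are 91 52 7C 03 3B 58 17 5E.
Read back as little-endian, the first byte is least significant, giving 0x5E17583B037C5291.

0x5E17583B037C5291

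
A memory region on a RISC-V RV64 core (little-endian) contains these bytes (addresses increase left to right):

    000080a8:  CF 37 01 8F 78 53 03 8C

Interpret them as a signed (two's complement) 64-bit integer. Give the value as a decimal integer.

-8357744706209105969

Little-endian: lowest address holds the least-significant byte.
Reassemble most-significant byte first: 8C 03 53 78 8F 01 37 CF → 0x8C0353788F0137CF.
Top bit is set, so as a signed 64-bit value this is 0x8C0353788F0137CF − 2^64 = -8357744706209105969.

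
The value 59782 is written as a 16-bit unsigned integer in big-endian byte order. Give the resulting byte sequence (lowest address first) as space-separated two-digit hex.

59782 in hexadecimal, padded to 16 bits, is 0xE986.
Split into bytes (most-significant first): E9 86.
In big-endian order the high byte comes first in memory.
So the memory order matches the most-significant-first order: E9 86.

E9 86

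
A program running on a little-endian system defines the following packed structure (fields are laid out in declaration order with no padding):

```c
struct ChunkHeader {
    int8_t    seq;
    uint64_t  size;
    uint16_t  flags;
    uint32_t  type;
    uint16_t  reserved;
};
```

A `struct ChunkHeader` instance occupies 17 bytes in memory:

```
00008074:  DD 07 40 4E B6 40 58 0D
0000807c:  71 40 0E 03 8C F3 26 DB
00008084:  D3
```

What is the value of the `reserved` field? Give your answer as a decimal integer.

`reserved` follows `seq` (1 B), `size` (8 B), `flags` (2 B), `type` (4 B), so it starts at offset 1 + 8 + 2 + 4 = 15 and occupies 2 bytes.
Bytes at offsets 15..16: DB D3.
Little-endian stores the least-significant byte at the lowest address.
Reassemble most-significant byte first: D3 DB → 0xD3DB.
0xD3DB = 54235.

54235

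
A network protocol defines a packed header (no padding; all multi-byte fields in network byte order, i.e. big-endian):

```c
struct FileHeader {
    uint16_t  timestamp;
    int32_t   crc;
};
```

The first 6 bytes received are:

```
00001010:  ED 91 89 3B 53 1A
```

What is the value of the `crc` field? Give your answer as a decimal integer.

-1992600806

`crc` follows `timestamp` (2 bytes), so it starts at byte offset 2 and occupies 4 bytes.
Bytes at offsets 2..5: 89 3B 53 1A.
In big-endian order the high byte comes first in memory.
The bytes are already most-significant first: 0x893B531A.
Top bit is set, so as a signed 32-bit value this is 0x893B531A − 2^32 = -1992600806.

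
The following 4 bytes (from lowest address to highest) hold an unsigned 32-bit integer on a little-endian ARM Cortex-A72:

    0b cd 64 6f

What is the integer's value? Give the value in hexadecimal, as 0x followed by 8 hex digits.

Little-endian stores the least-significant byte at the lowest address.
Reassemble most-significant byte first: 6F 64 CD 0B → 0x6F64CD0B.

0x6F64CD0B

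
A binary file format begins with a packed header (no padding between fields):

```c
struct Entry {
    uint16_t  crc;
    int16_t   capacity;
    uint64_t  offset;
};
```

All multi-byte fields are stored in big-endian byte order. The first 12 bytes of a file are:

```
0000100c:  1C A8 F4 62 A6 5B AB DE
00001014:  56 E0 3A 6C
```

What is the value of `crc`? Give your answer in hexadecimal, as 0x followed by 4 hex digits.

`crc` is the first field, at byte offset 0, occupying 2 bytes.
Bytes at offsets 0..1: 1C A8.
Big-endian: lowest address holds the most-significant byte.
The bytes are already most-significant first: 0x1CA8.

0x1CA8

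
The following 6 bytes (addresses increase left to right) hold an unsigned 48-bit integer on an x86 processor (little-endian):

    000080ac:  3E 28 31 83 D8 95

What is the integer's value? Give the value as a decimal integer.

164757146511422

In little-endian order the low byte comes first in memory.
Reassemble most-significant byte first: 95 D8 83 31 28 3E → 0x95D88331283E.
0x95D88331283E = 164757146511422.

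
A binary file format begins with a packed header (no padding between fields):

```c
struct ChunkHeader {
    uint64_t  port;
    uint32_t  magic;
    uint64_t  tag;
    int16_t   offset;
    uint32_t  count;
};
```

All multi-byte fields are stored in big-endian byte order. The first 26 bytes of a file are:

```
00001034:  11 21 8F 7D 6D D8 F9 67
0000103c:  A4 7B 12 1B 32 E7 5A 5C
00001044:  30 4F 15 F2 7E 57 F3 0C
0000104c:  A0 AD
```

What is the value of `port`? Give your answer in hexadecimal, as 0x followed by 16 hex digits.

0x11218F7D6DD8F967

`port` is the first field, at byte offset 0, occupying 8 bytes.
Bytes at offsets 0..7: 11 21 8F 7D 6D D8 F9 67.
Big-endian: lowest address holds the most-significant byte.
The bytes are already most-significant first: 0x11218F7D6DD8F967.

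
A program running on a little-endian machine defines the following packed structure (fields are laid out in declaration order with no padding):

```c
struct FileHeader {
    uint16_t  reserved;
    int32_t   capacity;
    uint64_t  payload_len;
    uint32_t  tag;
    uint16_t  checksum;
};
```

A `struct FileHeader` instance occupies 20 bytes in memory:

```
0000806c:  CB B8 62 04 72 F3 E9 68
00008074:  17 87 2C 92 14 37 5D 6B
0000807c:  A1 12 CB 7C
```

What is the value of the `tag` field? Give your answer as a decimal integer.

`tag` follows `reserved` (2 B), `capacity` (4 B), `payload_len` (8 B), so it starts at offset 2 + 4 + 8 = 14 and occupies 4 bytes.
Bytes at offsets 14..17: 5D 6B A1 12.
Little-endian: lowest address holds the least-significant byte.
Reassemble most-significant byte first: 12 A1 6B 5D → 0x12A16B5D.
0x12A16B5D = 312568669.

312568669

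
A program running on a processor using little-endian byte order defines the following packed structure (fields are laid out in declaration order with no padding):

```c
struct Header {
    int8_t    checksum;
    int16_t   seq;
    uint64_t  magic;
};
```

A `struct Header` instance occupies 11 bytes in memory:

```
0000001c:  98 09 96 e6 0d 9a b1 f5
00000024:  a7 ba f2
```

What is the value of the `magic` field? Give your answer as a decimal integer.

`magic` follows `checksum` (1 B), `seq` (2 B), so it starts at offset 1 + 2 = 3 and occupies 8 bytes.
Bytes at offsets 3..10: E6 0D 9A B1 F5 A7 BA F2.
Little-endian: lowest address holds the least-significant byte.
Reassemble most-significant byte first: F2 BA A7 F5 B1 9A 0D E6 → 0xF2BAA7F5B19A0DE6.
0xF2BAA7F5B19A0DE6 = 17490476776535231974.

17490476776535231974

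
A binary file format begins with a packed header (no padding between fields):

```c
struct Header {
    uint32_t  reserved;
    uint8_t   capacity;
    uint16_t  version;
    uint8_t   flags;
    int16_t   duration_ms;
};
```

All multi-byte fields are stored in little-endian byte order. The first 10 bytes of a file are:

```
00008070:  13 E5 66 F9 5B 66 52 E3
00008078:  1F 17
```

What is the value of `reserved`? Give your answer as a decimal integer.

4184270099

`reserved` is the first field, at byte offset 0, occupying 4 bytes.
Bytes at offsets 0..3: 13 E5 66 F9.
Little-endian stores the least-significant byte at the lowest address.
Reassemble most-significant byte first: F9 66 E5 13 → 0xF966E513.
0xF966E513 = 4184270099.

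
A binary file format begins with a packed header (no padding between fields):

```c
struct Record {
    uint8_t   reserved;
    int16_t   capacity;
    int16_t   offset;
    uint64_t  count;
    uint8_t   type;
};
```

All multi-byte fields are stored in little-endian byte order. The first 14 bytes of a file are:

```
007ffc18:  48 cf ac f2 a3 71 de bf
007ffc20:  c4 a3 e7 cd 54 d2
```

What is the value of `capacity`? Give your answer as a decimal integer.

`capacity` follows `reserved` (1 byte), so it starts at byte offset 1 and occupies 2 bytes.
Bytes at offsets 1..2: CF AC.
Little-endian: lowest address holds the least-significant byte.
Reassemble most-significant byte first: AC CF → 0xACCF.
Top bit is set, so as a signed 16-bit value this is 0xACCF − 2^16 = -21297.

-21297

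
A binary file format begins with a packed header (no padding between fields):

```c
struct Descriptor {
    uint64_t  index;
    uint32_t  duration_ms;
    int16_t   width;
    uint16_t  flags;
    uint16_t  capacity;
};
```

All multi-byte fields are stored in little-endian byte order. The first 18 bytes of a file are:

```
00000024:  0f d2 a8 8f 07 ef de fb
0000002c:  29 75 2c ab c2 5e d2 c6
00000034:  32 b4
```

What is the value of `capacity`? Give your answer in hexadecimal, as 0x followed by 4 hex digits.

`capacity` follows `index` (8 B), `duration_ms` (4 B), `width` (2 B), `flags` (2 B), so it starts at offset 8 + 4 + 2 + 2 = 16 and occupies 2 bytes.
Bytes at offsets 16..17: 32 B4.
In little-endian order the low byte comes first in memory.
Reassemble most-significant byte first: B4 32 → 0xB432.

0xB432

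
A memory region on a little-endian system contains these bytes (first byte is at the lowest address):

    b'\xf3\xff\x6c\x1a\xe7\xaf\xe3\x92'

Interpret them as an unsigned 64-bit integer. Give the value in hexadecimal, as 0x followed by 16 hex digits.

Little-endian stores the least-significant byte at the lowest address.
Reassemble most-significant byte first: 92 E3 AF E7 1A 6C FF F3 → 0x92E3AFE71A6CFFF3.

0x92E3AFE71A6CFFF3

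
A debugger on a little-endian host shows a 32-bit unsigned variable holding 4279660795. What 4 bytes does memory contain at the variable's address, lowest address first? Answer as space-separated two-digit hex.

4279660795 in hexadecimal, padded to 32 bits, is 0xFF1670FB.
Split into bytes (most-significant first): FF 16 70 FB.
In little-endian order the low byte comes first in memory.
So at ascending addresses the bytes are FB 70 16 FF.

FB 70 16 FF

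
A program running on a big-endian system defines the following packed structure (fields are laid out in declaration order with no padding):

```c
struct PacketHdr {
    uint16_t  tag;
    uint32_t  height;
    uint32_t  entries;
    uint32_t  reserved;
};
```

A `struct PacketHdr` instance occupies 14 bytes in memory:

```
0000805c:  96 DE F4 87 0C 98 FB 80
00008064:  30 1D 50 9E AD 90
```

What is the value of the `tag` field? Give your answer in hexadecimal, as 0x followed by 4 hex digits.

`tag` is the first field, at byte offset 0, occupying 2 bytes.
Bytes at offsets 0..1: 96 DE.
Big-endian stores the most-significant byte at the lowest address.
The bytes are already most-significant first: 0x96DE.

0x96DE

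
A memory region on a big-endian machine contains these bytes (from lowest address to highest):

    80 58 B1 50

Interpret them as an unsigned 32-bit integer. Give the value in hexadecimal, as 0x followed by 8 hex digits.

Big-endian stores the most-significant byte at the lowest address.
The bytes are already most-significant first: 0x8058B150.

0x8058B150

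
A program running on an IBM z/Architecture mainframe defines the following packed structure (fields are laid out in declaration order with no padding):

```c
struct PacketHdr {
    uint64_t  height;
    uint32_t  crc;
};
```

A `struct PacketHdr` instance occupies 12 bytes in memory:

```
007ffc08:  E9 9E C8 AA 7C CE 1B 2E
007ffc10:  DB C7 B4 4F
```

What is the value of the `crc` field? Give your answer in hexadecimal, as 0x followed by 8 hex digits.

0xDBC7B44F

`crc` follows `height` (8 bytes), so it starts at byte offset 8 and occupies 4 bytes.
Bytes at offsets 8..11: DB C7 B4 4F.
Big-endian: lowest address holds the most-significant byte.
The bytes are already most-significant first: 0xDBC7B44F.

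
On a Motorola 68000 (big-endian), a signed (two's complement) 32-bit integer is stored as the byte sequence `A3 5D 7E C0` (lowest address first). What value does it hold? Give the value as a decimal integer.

In big-endian order the high byte comes first in memory.
The bytes are already most-significant first: 0xA35D7EC0.
Top bit is set, so as a signed 32-bit value this is 0xA35D7EC0 − 2^32 = -1554153792.

-1554153792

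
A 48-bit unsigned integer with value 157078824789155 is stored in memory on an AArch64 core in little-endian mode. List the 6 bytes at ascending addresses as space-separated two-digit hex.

A3 A4 8D C3 DC 8E

157078824789155 in hexadecimal, padded to 48 bits, is 0x8EDCC38DA4A3.
Split into bytes (most-significant first): 8E DC C3 8D A4 A3.
Little-endian stores the least-significant byte at the lowest address.
So at ascending addresses the bytes are A3 A4 8D C3 DC 8E.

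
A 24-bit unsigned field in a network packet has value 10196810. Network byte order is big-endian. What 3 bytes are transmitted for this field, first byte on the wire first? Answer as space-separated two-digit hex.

10196810 in hexadecimal, padded to 24 bits, is 0x9B974A.
Split into bytes (most-significant first): 9B 97 4A.
Big-endian: lowest address holds the most-significant byte.
So the memory order matches the most-significant-first order: 9B 97 4A.

9B 97 4A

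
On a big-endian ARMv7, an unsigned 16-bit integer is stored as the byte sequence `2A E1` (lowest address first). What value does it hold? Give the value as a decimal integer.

Big-endian: lowest address holds the most-significant byte.
The bytes are already most-significant first: 0x2AE1.
0x2AE1 = 10977.

10977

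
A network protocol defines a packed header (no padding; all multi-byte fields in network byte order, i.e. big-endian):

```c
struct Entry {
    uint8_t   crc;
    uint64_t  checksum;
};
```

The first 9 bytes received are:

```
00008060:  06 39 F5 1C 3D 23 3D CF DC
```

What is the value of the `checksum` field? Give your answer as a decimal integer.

4176275278365839324

`checksum` follows `crc` (1 byte), so it starts at byte offset 1 and occupies 8 bytes.
Bytes at offsets 1..8: 39 F5 1C 3D 23 3D CF DC.
In big-endian order the high byte comes first in memory.
The bytes are already most-significant first: 0x39F51C3D233DCFDC.
0x39F51C3D233DCFDC = 4176275278365839324.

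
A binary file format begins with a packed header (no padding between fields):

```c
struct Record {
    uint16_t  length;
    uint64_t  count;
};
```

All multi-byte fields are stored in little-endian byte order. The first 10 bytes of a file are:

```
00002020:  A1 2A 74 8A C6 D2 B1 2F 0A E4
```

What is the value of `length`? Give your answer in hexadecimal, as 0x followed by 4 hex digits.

0x2AA1

`length` is the first field, at byte offset 0, occupying 2 bytes.
Bytes at offsets 0..1: A1 2A.
Little-endian stores the least-significant byte at the lowest address.
Reassemble most-significant byte first: 2A A1 → 0x2AA1.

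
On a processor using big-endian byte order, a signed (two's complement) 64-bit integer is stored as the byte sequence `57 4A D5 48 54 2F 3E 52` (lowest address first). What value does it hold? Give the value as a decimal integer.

6290074336203062866

In big-endian order the high byte comes first in memory.
The bytes are already most-significant first: 0x574AD548542F3E52.
0x574AD548542F3E52 = 6290074336203062866.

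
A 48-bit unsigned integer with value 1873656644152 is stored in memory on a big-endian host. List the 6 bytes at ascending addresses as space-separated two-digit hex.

01 B4 3E A3 82 38

1873656644152 in hexadecimal, padded to 48 bits, is 0x01B43EA38238.
Split into bytes (most-significant first): 01 B4 3E A3 82 38.
Big-endian: lowest address holds the most-significant byte.
So the memory order matches the most-significant-first order: 01 B4 3E A3 82 38.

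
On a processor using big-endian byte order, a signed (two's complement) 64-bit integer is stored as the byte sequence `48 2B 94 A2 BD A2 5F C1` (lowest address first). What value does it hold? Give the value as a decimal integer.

Big-endian stores the most-significant byte at the lowest address.
The bytes are already most-significant first: 0x482B94A2BDA25FC1.
0x482B94A2BDA25FC1 = 5200413621416517569.

5200413621416517569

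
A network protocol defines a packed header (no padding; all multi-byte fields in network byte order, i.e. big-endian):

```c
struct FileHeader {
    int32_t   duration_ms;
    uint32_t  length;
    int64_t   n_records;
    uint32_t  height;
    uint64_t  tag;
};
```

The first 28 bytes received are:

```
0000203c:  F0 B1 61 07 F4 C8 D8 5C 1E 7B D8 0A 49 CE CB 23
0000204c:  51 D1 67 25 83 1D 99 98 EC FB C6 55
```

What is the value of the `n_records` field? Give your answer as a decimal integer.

2196586781972810531

`n_records` follows `duration_ms` (4 B), `length` (4 B), so it starts at offset 4 + 4 = 8 and occupies 8 bytes.
Bytes at offsets 8..15: 1E 7B D8 0A 49 CE CB 23.
Big-endian stores the most-significant byte at the lowest address.
The bytes are already most-significant first: 0x1E7BD80A49CECB23.
0x1E7BD80A49CECB23 = 2196586781972810531.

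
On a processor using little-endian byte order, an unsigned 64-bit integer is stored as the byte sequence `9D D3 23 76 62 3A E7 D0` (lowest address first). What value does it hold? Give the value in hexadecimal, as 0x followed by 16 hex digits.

0xD0E73A627623D39D

In little-endian order the low byte comes first in memory.
Reassemble most-significant byte first: D0 E7 3A 62 76 23 D3 9D → 0xD0E73A627623D39D.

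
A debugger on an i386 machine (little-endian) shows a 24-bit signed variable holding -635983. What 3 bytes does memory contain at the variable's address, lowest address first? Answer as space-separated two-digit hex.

Two's complement of -635983 in 24 bits: 635983 = 0x09B44F; invert → 0xF64BB0; add 1 → 0xF64BB1.
Split into bytes (most-significant first): F6 4B B1.
In little-endian order the low byte comes first in memory.
So at ascending addresses the bytes are B1 4B F6.

B1 4B F6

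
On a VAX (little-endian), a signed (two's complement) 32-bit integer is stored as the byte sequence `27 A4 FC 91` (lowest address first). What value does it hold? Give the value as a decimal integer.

-1845713881

In little-endian order the low byte comes first in memory.
Reassemble most-significant byte first: 91 FC A4 27 → 0x91FCA427.
Top bit is set, so as a signed 32-bit value this is 0x91FCA427 − 2^32 = -1845713881.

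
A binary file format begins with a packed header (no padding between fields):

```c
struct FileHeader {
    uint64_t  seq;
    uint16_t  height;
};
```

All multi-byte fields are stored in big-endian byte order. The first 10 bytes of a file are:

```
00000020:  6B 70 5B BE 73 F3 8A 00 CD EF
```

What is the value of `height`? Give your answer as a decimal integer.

52719

`height` follows `seq` (8 bytes), so it starts at byte offset 8 and occupies 2 bytes.
Bytes at offsets 8..9: CD EF.
In big-endian order the high byte comes first in memory.
The bytes are already most-significant first: 0xCDEF.
0xCDEF = 52719.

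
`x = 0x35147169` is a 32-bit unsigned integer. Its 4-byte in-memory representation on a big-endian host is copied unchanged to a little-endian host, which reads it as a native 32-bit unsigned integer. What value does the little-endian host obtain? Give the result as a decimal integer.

1769018421

Stored big-endian, the bytes at ascending addresses are 35 14 71 69.
Read back as little-endian, the first byte is least significant, giving 0x69711435.
0x69711435 = 1769018421.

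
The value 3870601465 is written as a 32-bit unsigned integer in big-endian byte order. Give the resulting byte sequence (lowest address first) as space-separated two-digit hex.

3870601465 in hexadecimal, padded to 32 bits, is 0xE6B4B0F9.
Split into bytes (most-significant first): E6 B4 B0 F9.
Big-endian stores the most-significant byte at the lowest address.
So the memory order matches the most-significant-first order: E6 B4 B0 F9.

E6 B4 B0 F9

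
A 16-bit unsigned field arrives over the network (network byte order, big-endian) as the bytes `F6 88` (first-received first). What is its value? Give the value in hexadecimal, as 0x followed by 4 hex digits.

Big-endian stores the most-significant byte at the lowest address.
The bytes are already most-significant first: 0xF688.

0xF688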